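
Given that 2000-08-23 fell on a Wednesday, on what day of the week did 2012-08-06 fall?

From August 23, 2000 to August 23, 2011: 11 years, of which 2 contain a Feb 29 — 9×365 + 2×366 = 4017 days.
August 2011: 31 − 23 = 8 days remain.
Then 11 full months totalling 335 days.
August 1–6, 2012: 6 days.
Residual: 349 days.
Total: 4366 days.
4366 mod 7 = 5, so 5 days after Wednesday is Monday.

Monday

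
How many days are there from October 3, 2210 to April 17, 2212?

Day-of-year of October 3, 2210: 276.
Day-of-year of April 17, 2212: 108.
2210 has 365 days, so 365 − 276 = 89 days remain in 2210.
Full years: 2211: 365. Sum = 365.
Total: 89 + 365 + 108 = 562 days.

562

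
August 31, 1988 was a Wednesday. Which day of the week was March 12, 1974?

Tuesday

Count forward from the earlier date (March 12, 1974) to the later (August 31, 1988):
From March 12, 1974 to March 12, 1988: 14 years, of which 4 contain a Feb 29 — 10×365 + 4×366 = 5114 days.
March 1988: 31 − 12 = 19 days remain.
Then April (30), May (31), June (30), July (31): 30 + 31 + 30 + 31 = 122 days.
August 1–31, 1988: 31 days.
Residual: 172 days.
Total: 5286 days.
5286 mod 7 = 1, so 1 day before Wednesday is Tuesday.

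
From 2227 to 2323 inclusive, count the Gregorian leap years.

Years divisible by 4: 2228, 2232, …, 2320 — 24 in all.
Of these, 2300 is divisible by 100 but not 400, so not leap.
Leap years: 24 − 1 = 23.

23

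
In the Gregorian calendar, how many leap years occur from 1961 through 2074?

28

Years divisible by 4: 1964, 1968, …, 2072 — 28 in all.
2000 is divisible by 400, so still leap.
No century exceptions apply. Count: 28.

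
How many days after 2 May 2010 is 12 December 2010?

224

May 2010: 31 − 2 = 29 days remain.
Then June (30), July (31), August (31), September (30), October (31), November (30): 30 + 31 + 31 + 30 + 31 + 30 = 183 days.
December 1–12, 2010: 12 days.
Total: 29 + 183 + 12 = 224 days.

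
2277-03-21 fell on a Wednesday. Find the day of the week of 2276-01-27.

Thursday

Count forward from the earlier date (January 27, 2276) to the later (March 21, 2277):
Day-of-year of January 27, 2276: 27.
Day-of-year of March 21, 2277: 80.
2276 has 366 days, so 366 − 27 = 339 days remain in 2276.
Total: 339 + 80 = 419 days.
419 mod 7 = 6, so 6 days before Wednesday is Thursday.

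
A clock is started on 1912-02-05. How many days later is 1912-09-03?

211

February 1912: 29 − 5 = 24 days remain (1912 is a leap year, so February has 29 days).
Then March (31), April (30), May (31), June (30), July (31), August (31): 31 + 30 + 31 + 30 + 31 + 31 = 184 days.
September 1–3, 1912: 3 days.
Total: 24 + 184 + 3 = 211 days.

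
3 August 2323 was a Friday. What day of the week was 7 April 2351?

From August 3, 2323 to August 3, 2350: 27 years, of which 7 contain a Feb 29 — 20×365 + 7×366 = 9862 days.
August 2350: 31 − 3 = 28 days remain.
Then September (30), October (31), November (30), December (31), January (31), February 2351 (28), March (31): 30 + 31 + 30 + 31 + 31 + 28 + 31 = 212 days.
April 1–7, 2351: 7 days.
Residual: 247 days.
Total: 10109 days.
10109 mod 7 = 1, so 1 day after Friday is Saturday.

Saturday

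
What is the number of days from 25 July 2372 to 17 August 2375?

1118

July 25, 2372 → July 25, 2373: 365 days.
July 25, 2373 → July 25, 2374: 365 days.
July 25, 2374 → July 25, 2375: 365 days.
July 2375: 31 − 25 = 6 days remain.
August 1–17, 2375: 17 days.
Residual: 23 days.
Total: 1118 days.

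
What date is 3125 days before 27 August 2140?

6 February 2132

Count 3125 days before August 27, 2140:
From February 6, 2132 to February 6, 2140: 8 years, of which 2 contain a Feb 29 — 6×365 + 2×366 = 2922 days.
February 2140: 29 − 6 = 23 days remain (2140 is a leap year, so February has 29 days).
Then March (31), April (30), May (31), June (30), July (31): 31 + 30 + 31 + 30 + 31 = 153 days.
August 1–27, 2140: 27 days.
Residual: 203 days.
Total: 3125 days.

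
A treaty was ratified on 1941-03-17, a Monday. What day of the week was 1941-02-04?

Count forward from the earlier date (February 4, 1941) to the later (March 17, 1941):
February 1941: 28 − 4 = 24 days remain (1941 is not a leap year, so February has 28 days).
March 1–17, 1941: 17 days.
Total: 24 + 17 = 41 days.
41 mod 7 = 6, so 6 days before Monday is Tuesday.

Tuesday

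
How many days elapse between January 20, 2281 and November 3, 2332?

Day-of-year of January 20, 2281: 20.
Day-of-year of November 3, 2332: 308.
2281 has 365 days, so 365 − 20 = 345 days remain in 2281.
Full years 2282–2331: 39 common + 11 leap = 39×365 + 11×366 = 18261 days.
Total: 345 + 18261 + 308 = 18914 days.

18914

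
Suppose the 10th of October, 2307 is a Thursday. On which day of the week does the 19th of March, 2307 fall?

Tuesday

Count forward from the earlier date (March 19, 2307) to the later (October 10, 2307):
March 2307: 31 − 19 = 12 days remain.
Then April (30), May (31), June (30), July (31), August (31), September (30): 30 + 31 + 30 + 31 + 31 + 30 = 183 days.
October 1–10, 2307: 10 days.
Total: 12 + 183 + 10 = 205 days.
205 mod 7 = 2, so 2 days before Thursday is Tuesday.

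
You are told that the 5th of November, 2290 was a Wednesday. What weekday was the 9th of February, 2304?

Tuesday

Day-of-year of November 5, 2290: 309.
Day-of-year of February 9, 2304: 40.
2290 has 365 days, so 365 − 309 = 56 days remain in 2290.
Full years 2291–2303: 11 common + 2 leap = 11×365 + 2×366 = 4747 days.
Total: 56 + 4747 + 40 = 4843 days.
4843 mod 7 = 6, so 6 days after Wednesday is Tuesday.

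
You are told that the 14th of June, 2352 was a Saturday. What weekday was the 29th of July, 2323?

Sunday

Count forward from the earlier date (July 29, 2323) to the later (June 14, 2352):
Day-of-year of July 29, 2323: 210.
Day-of-year of June 14, 2352: 166.
2323 has 365 days, so 365 − 210 = 155 days remain in 2323.
Full years 2324–2351: 21 common + 7 leap = 21×365 + 7×366 = 10227 days.
Total: 155 + 10227 + 166 = 10548 days.
10548 mod 7 = 6, so 6 days before Saturday is Sunday.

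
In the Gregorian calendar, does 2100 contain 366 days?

2100 is not a leap year (divisible by 100 but not 400).

No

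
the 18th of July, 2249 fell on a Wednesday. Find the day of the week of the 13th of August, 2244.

Tuesday

Count forward from the earlier date (August 13, 2244) to the later (July 18, 2249):
August 13, 2244 → August 13, 2245: 365 days.
August 13, 2245 → August 13, 2246: 365 days.
August 13, 2246 → August 13, 2247: 365 days.
August 13, 2247 → August 13, 2248: 366 days (2248 is a leap year).
August 2248: 31 − 13 = 18 days remain.
Then 10 full months totalling 303 days.
July 1–18, 2249: 18 days.
Residual: 339 days.
Total: 1800 days.
1800 mod 7 = 1, so 1 day before Wednesday is Tuesday.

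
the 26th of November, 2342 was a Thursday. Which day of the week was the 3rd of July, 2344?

Monday

Day-of-year of November 26, 2342: 330.
Day-of-year of July 3, 2344: 185.
2342 has 365 days, so 365 − 330 = 35 days remain in 2342.
Full years: 2343: 365. Sum = 365.
Total: 35 + 365 + 185 = 585 days.
585 mod 7 = 4, so 4 days after Thursday is Monday.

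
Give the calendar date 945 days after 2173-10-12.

2176-05-14

Count 945 days after October 12, 2173:
Day-of-year of October 12, 2173: 285.
Day-of-year of May 14, 2176: 135.
2173 has 365 days, so 365 − 285 = 80 days remain in 2173.
Full years: 2174: 365; 2175: 365. Sum = 730.
Total: 80 + 730 + 135 = 945 days.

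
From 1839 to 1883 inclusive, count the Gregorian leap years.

Years divisible by 4 in [1839, 1883]: 1840, 1844, 1848, 1852, 1856, 1860, 1864, 1868, 1872, 1876, 1880.
No century exceptions apply. Count: 11.

11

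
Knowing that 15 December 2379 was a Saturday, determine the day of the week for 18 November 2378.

Saturday

Count forward from the earlier date (November 18, 2378) to the later (December 15, 2379):
November 18, 2378 → November 18, 2379: 365 days.
November 2379: 30 − 18 = 12 days remain.
December 1–15, 2379: 15 days.
Residual: 27 days.
Total: 392 days.
392 is a multiple of 7, so 18 November 2378 falls on the same weekday: Saturday.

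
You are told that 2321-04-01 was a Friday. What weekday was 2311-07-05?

Wednesday

Count forward from the earlier date (July 5, 2311) to the later (April 1, 2321):
From July 5, 2311 to July 5, 2320: 9 years, of which 3 contain a Feb 29 — 6×365 + 3×366 = 3288 days.
July 2320: 31 − 5 = 26 days remain.
Then August (31), September (30), October (31), November (30), December (31), January (31), February 2321 (28), March (31): 31 + 30 + 31 + 30 + 31 + 31 + 28 + 31 = 243 days.
April 1, 2321: 1 day.
Residual: 270 days.
Total: 3558 days.
3558 mod 7 = 2, so 2 days before Friday is Wednesday.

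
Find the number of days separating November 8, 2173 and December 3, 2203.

10981

Day-of-year of November 8, 2173: 312.
Day-of-year of December 3, 2203: 337.
2173 has 365 days, so 365 − 312 = 53 days remain in 2173.
Full years 2174–2202: 23 common + 6 leap = 23×365 + 6×366 = 10591 days.
Total: 53 + 10591 + 337 = 10981 days.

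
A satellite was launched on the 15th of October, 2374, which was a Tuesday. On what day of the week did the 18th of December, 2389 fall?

From October 15, 2374 to October 15, 2389: 15 years, of which 4 contain a Feb 29 — 11×365 + 4×366 = 5479 days.
October 2389: 31 − 15 = 16 days remain.
Then November (30): 30 days.
December 1–18, 2389: 18 days.
Residual: 64 days.
Total: 5543 days.
5543 mod 7 = 6, so 6 days after Tuesday is Monday.

Monday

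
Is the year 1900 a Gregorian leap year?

No

1900 is not a leap year (divisible by 100 but not 400).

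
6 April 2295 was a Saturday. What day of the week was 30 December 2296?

Day-of-year of April 6, 2295: 96.
Day-of-year of December 30, 2296: 365.
2295 has 365 days, so 365 − 96 = 269 days remain in 2295.
Total: 269 + 365 = 634 days.
634 mod 7 = 4, so 4 days after Saturday is Wednesday.

Wednesday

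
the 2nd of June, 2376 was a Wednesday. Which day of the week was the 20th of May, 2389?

Day-of-year of June 2, 2376: 154.
Day-of-year of May 20, 2389: 140.
2376 has 366 days, so 366 − 154 = 212 days remain in 2376.
Full years 2377–2388: 9 common + 3 leap = 9×365 + 3×366 = 4383 days.
Total: 212 + 4383 + 140 = 4735 days.
4735 mod 7 = 3, so 3 days after Wednesday is Saturday.

Saturday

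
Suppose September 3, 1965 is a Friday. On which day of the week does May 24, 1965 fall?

Monday

Count forward from the earlier date (May 24, 1965) to the later (September 3, 1965):
May 1965: 31 − 24 = 7 days remain.
Then June (30), July (31), August (31): 30 + 31 + 31 = 92 days.
September 1–3, 1965: 3 days.
Total: 7 + 92 + 3 = 102 days.
102 mod 7 = 4, so 4 days before Friday is Monday.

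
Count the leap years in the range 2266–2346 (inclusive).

19

Years divisible by 4: 2268, 2272, …, 2344 — 20 in all.
Of these, 2300 is divisible by 100 but not 400, so not leap.
Leap years: 20 − 1 = 19.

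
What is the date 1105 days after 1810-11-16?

1813-11-25

Count 1105 days after November 16, 1810:
Day-of-year of November 16, 1810: 320.
Day-of-year of November 25, 1813: 329.
1810 has 365 days, so 365 − 320 = 45 days remain in 1810.
Full years: 1811: 365; 1812: 366. Sum = 731.
Total: 45 + 731 + 329 = 1105 days.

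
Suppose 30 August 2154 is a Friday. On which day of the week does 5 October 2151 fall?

Count forward from the earlier date (October 5, 2151) to the later (August 30, 2154):
Day-of-year of October 5, 2151: 278.
Day-of-year of August 30, 2154: 242.
2151 has 365 days, so 365 − 278 = 87 days remain in 2151.
Full years: 2152: 366; 2153: 365. Sum = 731.
Total: 87 + 731 + 242 = 1060 days.
1060 mod 7 = 3, so 3 days before Friday is Tuesday.

Tuesday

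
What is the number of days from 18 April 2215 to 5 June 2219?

1509

Day-of-year of April 18, 2215: 108.
Day-of-year of June 5, 2219: 156.
2215 has 365 days, so 365 − 108 = 257 days remain in 2215.
Full years: 2216: 366; 2217: 365; 2218: 365. Sum = 1096.
Total: 257 + 1096 + 156 = 1509 days.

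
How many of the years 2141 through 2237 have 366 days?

Years divisible by 4: 2144, 2148, …, 2236 — 24 in all.
Of these, 2200 is divisible by 100 but not 400, so not leap.
Leap years: 24 − 1 = 23.

23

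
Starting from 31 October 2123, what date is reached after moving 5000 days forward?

9 July 2137

Count 5000 days after October 31, 2123:
From October 31, 2123 to October 31, 2136: 13 years, of which 4 contain a Feb 29 — 9×365 + 4×366 = 4749 days.
October 2136: 31 − 31 = 0 days remain.
Then November (30), December (31), January (31), February 2137 (28), March (31), April (30), May (31), June (30): 30 + 31 + 31 + 28 + 31 + 30 + 31 + 30 = 242 days.
July 1–9, 2137: 9 days.
Residual: 251 days.
Total: 5000 days.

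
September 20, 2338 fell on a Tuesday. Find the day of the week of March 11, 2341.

Day-of-year of September 20, 2338: 263.
Day-of-year of March 11, 2341: 70.
2338 has 365 days, so 365 − 263 = 102 days remain in 2338.
Full years: 2339: 365; 2340: 366. Sum = 731.
Total: 102 + 731 + 70 = 903 days.
903 is a multiple of 7, so March 11, 2341 falls on the same weekday: Tuesday.

Tuesday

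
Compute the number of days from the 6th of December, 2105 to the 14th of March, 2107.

December 6, 2105 → December 6, 2106: 365 days.
December 2106: 31 − 6 = 25 days remain.
Then January (31), February 2107 (28): 31 + 28 = 59 days.
March 1–14, 2107: 14 days.
Residual: 98 days.
Total: 463 days.

463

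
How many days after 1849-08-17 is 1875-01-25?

Day-of-year of August 17, 1849: 229.
Day-of-year of January 25, 1875: 25.
1849 has 365 days, so 365 − 229 = 136 days remain in 1849.
Full years 1850–1874: 19 common + 6 leap = 19×365 + 6×366 = 9131 days.
Total: 136 + 9131 + 25 = 9292 days.

9292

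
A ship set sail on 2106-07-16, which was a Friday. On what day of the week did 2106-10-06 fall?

July 2106: 31 − 16 = 15 days remain.
Then August (31), September (30): 31 + 30 = 61 days.
October 1–6, 2106: 6 days.
Total: 15 + 61 + 6 = 82 days.
82 mod 7 = 5, so 5 days after Friday is Wednesday.

Wednesday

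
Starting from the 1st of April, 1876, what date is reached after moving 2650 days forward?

the 4th of July, 1883

Count 2650 days after April 1, 1876:
From April 1, 1876 to April 1, 1883: 7 years, of which 1 contains a Feb 29 — 6×365 + 1×366 = 2556 days.
April 1883: 30 − 1 = 29 days remain.
Then May (31), June (30): 31 + 30 = 61 days.
July 1–4, 1883: 4 days.
Residual: 94 days.
Total: 2650 days.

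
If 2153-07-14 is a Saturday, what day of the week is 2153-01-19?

Friday

Count forward from the earlier date (January 19, 2153) to the later (July 14, 2153):
January 2153: 31 − 19 = 12 days remain.
Then February 2153 (28), March (31), April (30), May (31), June (30): 28 + 31 + 30 + 31 + 30 = 150 days.
July 1–14, 2153: 14 days.
Total: 12 + 150 + 14 = 176 days.
176 mod 7 = 1, so 1 day before Saturday is Friday.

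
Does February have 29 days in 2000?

Yes

2000 is a leap year (divisible by 400).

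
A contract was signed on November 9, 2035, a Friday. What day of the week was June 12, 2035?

Tuesday

Count forward from the earlier date (June 12, 2035) to the later (November 9, 2035):
June 2035: 30 − 12 = 18 days remain.
Then July (31), August (31), September (30), October (31): 31 + 31 + 30 + 31 = 123 days.
November 1–9, 2035: 9 days.
Total: 18 + 123 + 9 = 150 days.
150 mod 7 = 3, so 3 days before Friday is Tuesday.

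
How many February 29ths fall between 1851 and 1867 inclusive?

4

Years divisible by 4 in [1851, 1867]: 1852, 1856, 1860, 1864.
No century exceptions apply. Count: 4.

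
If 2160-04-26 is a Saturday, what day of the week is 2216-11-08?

Friday

From April 26, 2160 to April 26, 2216: 56 years, of which 13 contain a Feb 29 — 43×365 + 13×366 = 20453 days.
(2200 is not a leap year (divisible by 100 but not 400).)
April 2216: 30 − 26 = 4 days remain.
Then May (31), June (30), July (31), August (31), September (30), October (31): 31 + 30 + 31 + 31 + 30 + 31 = 184 days.
November 1–8, 2216: 8 days.
Residual: 196 days.
Total: 20649 days.
20649 mod 7 = 6, so 6 days after Saturday is Friday.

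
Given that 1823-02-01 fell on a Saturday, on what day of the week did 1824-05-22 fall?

February 1823: 28 − 1 = 27 days remain (1823 is not a leap year, so February has 28 days).
Then 14 full months totalling 427 days.
May 1–22, 1824: 22 days.
Total: 27 + 427 + 22 = 476 days.
476 is a multiple of 7, so 1824-05-22 falls on the same weekday: Saturday.

Saturday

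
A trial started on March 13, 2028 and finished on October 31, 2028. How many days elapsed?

232

March 2028: 31 − 13 = 18 days remain.
Then April (30), May (31), June (30), July (31), August (31), September (30): 30 + 31 + 30 + 31 + 31 + 30 = 183 days.
October 1–31, 2028: 31 days.
Total: 18 + 183 + 31 = 232 days.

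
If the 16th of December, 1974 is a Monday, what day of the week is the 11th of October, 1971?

Count forward from the earlier date (October 11, 1971) to the later (December 16, 1974):
October 11, 1971 → October 11, 1972: 366 days (1972 is a leap year).
October 11, 1972 → October 11, 1973: 365 days.
October 11, 1973 → October 11, 1974: 365 days.
October 1974: 31 − 11 = 20 days remain.
Then November (30): 30 days.
December 1–16, 1974: 16 days.
Residual: 66 days.
Total: 1162 days.
1162 is a multiple of 7, so the 11th of October, 1971 falls on the same weekday: Monday.

Monday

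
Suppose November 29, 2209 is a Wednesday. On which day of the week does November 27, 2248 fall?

Monday

From November 29, 2209 to November 29, 2247: 38 years, of which 9 contain a Feb 29 — 29×365 + 9×366 = 13879 days.
November 2247: 30 − 29 = 1 day remains.
Then 11 full months totalling 336 days.
November 1–27, 2248: 27 days.
Residual: 364 days.
Total: 14243 days.
14243 mod 7 = 5, so 5 days after Wednesday is Monday.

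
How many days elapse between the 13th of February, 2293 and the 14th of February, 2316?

8400

From February 13, 2293 to February 13, 2316: 23 years, of which 4 contain a Feb 29 — 19×365 + 4×366 = 8399 days.
(2300 is not a leap year (divisible by 100 but not 400).)
Within February 2316: 14 − 13 = 1 day.
Total: 8400 days.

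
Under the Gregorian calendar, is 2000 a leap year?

Yes

2000 is a leap year (divisible by 400).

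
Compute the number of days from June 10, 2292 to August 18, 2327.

From June 10, 2292 to June 10, 2327: 35 years, of which 7 contain a Feb 29 — 28×365 + 7×366 = 12782 days.
(2300 is not a leap year (divisible by 100 but not 400).)
June 2327: 30 − 10 = 20 days remain.
Then July (31): 31 days.
August 1–18, 2327: 18 days.
Residual: 69 days.
Total: 12851 days.

12851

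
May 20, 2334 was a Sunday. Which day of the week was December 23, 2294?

Count forward from the earlier date (December 23, 2294) to the later (May 20, 2334):
Day-of-year of December 23, 2294: 357.
Day-of-year of May 20, 2334: 140.
2294 has 365 days, so 365 − 357 = 8 days remain in 2294.
Full years 2295–2333: 30 common + 9 leap = 30×365 + 9×366 = 14244 days.
Total: 8 + 14244 + 140 = 14392 days.
14392 is a multiple of 7, so December 23, 2294 falls on the same weekday: Sunday.

Sunday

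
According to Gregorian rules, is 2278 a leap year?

No

2278 is not a leap year.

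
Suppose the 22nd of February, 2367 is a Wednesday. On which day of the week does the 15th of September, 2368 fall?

Sunday

February 2367: 28 − 22 = 6 days remain (2367 is not a leap year, so February has 28 days).
Then 18 full months totalling 550 days.
September 1–15, 2368: 15 days.
Total: 6 + 550 + 15 = 571 days.
571 mod 7 = 4, so 4 days after Wednesday is Sunday.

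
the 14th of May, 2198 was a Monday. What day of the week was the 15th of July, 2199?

Monday

May 2198: 31 − 14 = 17 days remain.
Then 13 full months totalling 395 days.
July 1–15, 2199: 15 days.
Total: 17 + 395 + 15 = 427 days.
427 is a multiple of 7, so the 15th of July, 2199 falls on the same weekday: Monday.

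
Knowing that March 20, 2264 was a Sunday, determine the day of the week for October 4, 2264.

Tuesday

March 2264: 31 − 20 = 11 days remain.
Then April (30), May (31), June (30), July (31), August (31), September (30): 30 + 31 + 30 + 31 + 31 + 30 = 183 days.
October 1–4, 2264: 4 days.
Total: 11 + 183 + 4 = 198 days.
198 mod 7 = 2, so 2 days after Sunday is Tuesday.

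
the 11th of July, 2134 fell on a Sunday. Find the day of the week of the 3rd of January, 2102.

Tuesday

Count forward from the earlier date (January 3, 2102) to the later (July 11, 2134):
From January 3, 2102 to January 3, 2134: 32 years, of which 8 contain a Feb 29 — 24×365 + 8×366 = 11688 days.
January 2134: 31 − 3 = 28 days remain.
Then February 2134 (28), March (31), April (30), May (31), June (30): 28 + 31 + 30 + 31 + 30 = 150 days.
July 1–11, 2134: 11 days.
Residual: 189 days.
Total: 11877 days.
11877 mod 7 = 5, so 5 days before Sunday is Tuesday.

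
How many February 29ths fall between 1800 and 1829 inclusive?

7

Years divisible by 4 in [1800, 1829]: 1800, 1804, 1808, 1812, 1816, 1820, 1824, 1828.
Of these, 1800 is divisible by 100 but not 400, so not leap.
Leap years: 8 − 1 = 7.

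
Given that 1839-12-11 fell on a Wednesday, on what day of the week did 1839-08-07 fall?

Count forward from the earlier date (August 7, 1839) to the later (December 11, 1839):
August 1839: 31 − 7 = 24 days remain.
Then September (30), October (31), November (30): 30 + 31 + 30 = 91 days.
December 1–11, 1839: 11 days.
Total: 24 + 91 + 11 = 126 days.
126 is a multiple of 7, so 1839-08-07 falls on the same weekday: Wednesday.

Wednesday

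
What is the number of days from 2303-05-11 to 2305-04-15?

May 11, 2303 → May 11, 2304: 366 days (2304 is a leap year).
May 2304: 31 − 11 = 20 days remain.
Then 10 full months totalling 304 days.
April 1–15, 2305: 15 days.
Residual: 339 days.
Total: 705 days.

705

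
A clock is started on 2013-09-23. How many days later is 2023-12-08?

3728

From September 23, 2013 to September 23, 2023: 10 years, of which 2 contain a Feb 29 — 8×365 + 2×366 = 3652 days.
September 2023: 30 − 23 = 7 days remain.
Then October (31), November (30): 31 + 30 = 61 days.
December 1–8, 2023: 8 days.
Residual: 76 days.
Total: 3728 days.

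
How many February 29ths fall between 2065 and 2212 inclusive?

Years divisible by 4: 2068, 2072, …, 2212 — 37 in all.
Of these, 2100, 2200 are divisible by 100 but not 400, so not leap.
Leap years: 37 − 2 = 35.

35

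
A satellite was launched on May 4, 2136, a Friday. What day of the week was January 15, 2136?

Count forward from the earlier date (January 15, 2136) to the later (May 4, 2136):
January 2136: 31 − 15 = 16 days remain.
Then February 2136 (29), March (31), April (30): 29 + 31 + 30 = 90 days.
May 1–4, 2136: 4 days.
Total: 16 + 90 + 4 = 110 days.
110 mod 7 = 5, so 5 days before Friday is Sunday.

Sunday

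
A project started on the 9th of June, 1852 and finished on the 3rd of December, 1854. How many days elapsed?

Day-of-year of June 9, 1852: 161.
Day-of-year of December 3, 1854: 337.
1852 has 366 days, so 366 − 161 = 205 days remain in 1852.
Full years: 1853: 365. Sum = 365.
Total: 205 + 365 + 337 = 907 days.

907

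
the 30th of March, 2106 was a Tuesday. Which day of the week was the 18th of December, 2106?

Saturday

March 2106: 31 − 30 = 1 day remains.
Then April (30), May (31), June (30), July (31), August (31), September (30), October (31), November (30): 30 + 31 + 30 + 31 + 31 + 30 + 31 + 30 = 244 days.
December 1–18, 2106: 18 days.
Total: 1 + 244 + 18 = 263 days.
263 mod 7 = 4, so 4 days after Tuesday is Saturday.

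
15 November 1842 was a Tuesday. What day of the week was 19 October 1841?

Tuesday

Count forward from the earlier date (October 19, 1841) to the later (November 15, 1842):
October 19, 1841 → October 19, 1842: 365 days.
October 1842: 31 − 19 = 12 days remain.
November 1–15, 1842: 15 days.
Residual: 27 days.
Total: 392 days.
392 is a multiple of 7, so 19 October 1841 falls on the same weekday: Tuesday.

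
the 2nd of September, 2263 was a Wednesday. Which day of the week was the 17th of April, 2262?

Thursday

Count forward from the earlier date (April 17, 2262) to the later (September 2, 2263):
April 17, 2262 → April 17, 2263: 365 days.
April 2263: 30 − 17 = 13 days remain.
Then May (31), June (30), July (31), August (31): 31 + 30 + 31 + 31 = 123 days.
September 1–2, 2263: 2 days.
Residual: 138 days.
Total: 503 days.
503 mod 7 = 6, so 6 days before Wednesday is Thursday.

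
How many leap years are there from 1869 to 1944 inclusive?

Years divisible by 4: 1872, 1876, …, 1944 — 19 in all.
Of these, 1900 is divisible by 100 but not 400, so not leap.
Leap years: 19 − 1 = 18.

18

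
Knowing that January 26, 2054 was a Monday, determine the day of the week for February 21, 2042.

Count forward from the earlier date (February 21, 2042) to the later (January 26, 2054):
From February 21, 2042 to February 21, 2053: 11 years, of which 3 contain a Feb 29 — 8×365 + 3×366 = 4018 days.
February 2053: 28 − 21 = 7 days remain (2053 is not a leap year, so February has 28 days).
Then 10 full months totalling 306 days.
January 1–26, 2054: 26 days.
Residual: 339 days.
Total: 4357 days.
4357 mod 7 = 3, so 3 days before Monday is Friday.

Friday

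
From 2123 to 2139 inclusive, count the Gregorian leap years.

4

Years divisible by 4 in [2123, 2139]: 2124, 2128, 2132, 2136.
No century exceptions apply. Count: 4.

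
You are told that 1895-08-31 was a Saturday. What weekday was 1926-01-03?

From August 31, 1895 to August 31, 1925: 30 years, of which 7 contain a Feb 29 — 23×365 + 7×366 = 10957 days.
(1900 is not a leap year (divisible by 100 but not 400).)
August 1925: 31 − 31 = 0 days remain.
Then September (30), October (31), November (30), December (31): 30 + 31 + 30 + 31 = 122 days.
January 1–3, 1926: 3 days.
Residual: 125 days.
Total: 11082 days.
11082 mod 7 = 1, so 1 day after Saturday is Sunday.

Sunday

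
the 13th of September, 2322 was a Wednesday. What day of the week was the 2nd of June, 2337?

Wednesday

From September 13, 2322 to September 13, 2336: 14 years, of which 4 contain a Feb 29 — 10×365 + 4×366 = 5114 days.
September 2336: 30 − 13 = 17 days remain.
Then October (31), November (30), December (31), January (31), February 2337 (28), March (31), April (30), May (31): 31 + 30 + 31 + 31 + 28 + 31 + 30 + 31 = 243 days.
June 1–2, 2337: 2 days.
Residual: 262 days.
Total: 5376 days.
5376 is a multiple of 7, so the 2nd of June, 2337 falls on the same weekday: Wednesday.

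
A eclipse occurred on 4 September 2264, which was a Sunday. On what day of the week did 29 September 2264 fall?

Thursday

Within September 2264: 29 − 4 = 25 days.
25 mod 7 = 4, so 4 days after Sunday is Thursday.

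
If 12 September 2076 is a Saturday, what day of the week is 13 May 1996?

Count forward from the earlier date (May 13, 1996) to the later (September 12, 2076):
From May 13, 1996 to May 13, 2076: 80 years, of which 20 contain a Feb 29 — 60×365 + 20×366 = 29220 days.
(2000 is a leap year (divisible by 400).)
May 2076: 31 − 13 = 18 days remain.
Then June (30), July (31), August (31): 30 + 31 + 31 = 92 days.
September 1–12, 2076: 12 days.
Residual: 122 days.
Total: 29342 days.
29342 mod 7 = 5, so 5 days before Saturday is Monday.

Monday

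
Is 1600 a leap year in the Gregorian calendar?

1600 is a leap year (divisible by 400).

Yes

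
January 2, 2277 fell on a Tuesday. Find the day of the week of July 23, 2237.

Sunday

Count forward from the earlier date (July 23, 2237) to the later (January 2, 2277):
From July 23, 2237 to July 23, 2276: 39 years, of which 10 contain a Feb 29 — 29×365 + 10×366 = 14245 days.
July 2276: 31 − 23 = 8 days remain.
Then August (31), September (30), October (31), November (30), December (31): 31 + 30 + 31 + 30 + 31 = 153 days.
January 1–2, 2277: 2 days.
Residual: 163 days.
Total: 14408 days.
14408 mod 7 = 2, so 2 days before Tuesday is Sunday.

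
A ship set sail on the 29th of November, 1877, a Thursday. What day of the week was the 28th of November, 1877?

Wednesday

Count forward from the earlier date (November 28, 1877) to the later (November 29, 1877):
Within November 1877: 29 − 28 = 1 day.
1 mod 7 = 1, so 1 day before Thursday is Wednesday.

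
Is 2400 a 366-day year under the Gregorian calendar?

Yes

2400 is a leap year (divisible by 400).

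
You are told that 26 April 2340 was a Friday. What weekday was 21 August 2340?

Wednesday

April 2340: 30 − 26 = 4 days remain.
Then May (31), June (30), July (31): 31 + 30 + 31 = 92 days.
August 1–21, 2340: 21 days.
Total: 4 + 92 + 21 = 117 days.
117 mod 7 = 5, so 5 days after Friday is Wednesday.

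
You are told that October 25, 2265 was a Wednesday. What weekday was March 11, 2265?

Count forward from the earlier date (March 11, 2265) to the later (October 25, 2265):
March 2265: 31 − 11 = 20 days remain.
Then April (30), May (31), June (30), July (31), August (31), September (30): 30 + 31 + 30 + 31 + 31 + 30 = 183 days.
October 1–25, 2265: 25 days.
Total: 20 + 183 + 25 = 228 days.
228 mod 7 = 4, so 4 days before Wednesday is Saturday.

Saturday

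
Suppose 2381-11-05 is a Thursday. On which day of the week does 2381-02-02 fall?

Count forward from the earlier date (February 2, 2381) to the later (November 5, 2381):
February 2381: 28 − 2 = 26 days remain (2381 is not a leap year, so February has 28 days).
Then March (31), April (30), May (31), June (30), July (31), August (31), September (30), October (31): 31 + 30 + 31 + 30 + 31 + 31 + 30 + 31 = 245 days.
November 1–5, 2381: 5 days.
Total: 26 + 245 + 5 = 276 days.
276 mod 7 = 3, so 3 days before Thursday is Monday.

Monday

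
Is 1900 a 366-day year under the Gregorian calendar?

No

1900 is not a leap year (divisible by 100 but not 400).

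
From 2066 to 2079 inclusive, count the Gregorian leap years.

3

Years divisible by 4 in [2066, 2079]: 2068, 2072, 2076.
No century exceptions apply. Count: 3.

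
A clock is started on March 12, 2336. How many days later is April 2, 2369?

12074

From March 12, 2336 to March 12, 2369: 33 years, of which 8 contain a Feb 29 — 25×365 + 8×366 = 12053 days.
March 2369: 31 − 12 = 19 days remain.
April 1–2, 2369: 2 days.
Residual: 21 days.
Total: 12074 days.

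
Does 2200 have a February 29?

No

2200 is not a leap year (divisible by 100 but not 400).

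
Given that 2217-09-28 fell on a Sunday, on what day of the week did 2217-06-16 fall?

Count forward from the earlier date (June 16, 2217) to the later (September 28, 2217):
June 2217: 30 − 16 = 14 days remain.
Then July (31), August (31): 31 + 31 = 62 days.
September 1–28, 2217: 28 days.
Total: 14 + 62 + 28 = 104 days.
104 mod 7 = 6, so 6 days before Sunday is Monday.

Monday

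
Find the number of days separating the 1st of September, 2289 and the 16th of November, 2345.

20529

From September 1, 2289 to September 1, 2345: 56 years, of which 13 contain a Feb 29 — 43×365 + 13×366 = 20453 days.
(2300 is not a leap year (divisible by 100 but not 400).)
September 2345: 30 − 1 = 29 days remain.
Then October (31): 31 days.
November 1–16, 2345: 16 days.
Residual: 76 days.
Total: 20529 days.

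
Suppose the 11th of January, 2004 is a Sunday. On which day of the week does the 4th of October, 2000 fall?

Wednesday

Count forward from the earlier date (October 4, 2000) to the later (January 11, 2004):
Day-of-year of October 4, 2000: 278.
Day-of-year of January 11, 2004: 11.
2000 has 366 days, so 366 − 278 = 88 days remain in 2000.
Full years: 2001: 365; 2002: 365; 2003: 365. Sum = 1095.
Total: 88 + 1095 + 11 = 1194 days.
1194 mod 7 = 4, so 4 days before Sunday is Wednesday.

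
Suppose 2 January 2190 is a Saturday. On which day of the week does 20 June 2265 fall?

Tuesday

From January 2, 2190 to January 2, 2265: 75 years, of which 18 contain a Feb 29 — 57×365 + 18×366 = 27393 days.
(2200 is not a leap year (divisible by 100 but not 400).)
January 2265: 31 − 2 = 29 days remain.
Then February 2265 (28), March (31), April (30), May (31): 28 + 31 + 30 + 31 = 120 days.
June 1–20, 2265: 20 days.
Residual: 169 days.
Total: 27562 days.
27562 mod 7 = 3, so 3 days after Saturday is Tuesday.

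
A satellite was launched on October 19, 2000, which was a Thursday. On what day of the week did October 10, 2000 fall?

Count forward from the earlier date (October 10, 2000) to the later (October 19, 2000):
Within October 2000: 19 − 10 = 9 days.
9 mod 7 = 2, so 2 days before Thursday is Tuesday.

Tuesday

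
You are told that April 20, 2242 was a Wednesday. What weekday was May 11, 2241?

Count forward from the earlier date (May 11, 2241) to the later (April 20, 2242):
Day-of-year of May 11, 2241: 131.
Day-of-year of April 20, 2242: 110.
2241 has 365 days, so 365 − 131 = 234 days remain in 2241.
Total: 234 + 110 = 344 days.
344 mod 7 = 1, so 1 day before Wednesday is Tuesday.

Tuesday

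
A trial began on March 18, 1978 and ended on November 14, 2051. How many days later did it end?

Day-of-year of March 18, 1978: 77.
Day-of-year of November 14, 2051: 318.
1978 has 365 days, so 365 − 77 = 288 days remain in 1978.
Full years 1979–2050: 54 common + 18 leap = 54×365 + 18×366 = 26298 days.
Total: 288 + 26298 + 318 = 26904 days.

26904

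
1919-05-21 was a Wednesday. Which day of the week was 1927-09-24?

Saturday

Day-of-year of May 21, 1919: 141.
Day-of-year of September 24, 1927: 267.
1919 has 365 days, so 365 − 141 = 224 days remain in 1919.
Full years 1920–1926: 5 common + 2 leap = 5×365 + 2×366 = 2557 days.
Total: 224 + 2557 + 267 = 3048 days.
3048 mod 7 = 3, so 3 days after Wednesday is Saturday.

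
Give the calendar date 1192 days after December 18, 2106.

March 24, 2110

Count 1192 days after December 18, 2106:
December 18, 2106 → December 18, 2107: 365 days.
December 18, 2107 → December 18, 2108: 366 days (2108 is a leap year).
December 18, 2108 → December 18, 2109: 365 days.
December 2109: 31 − 18 = 13 days remain.
Then January (31), February 2110 (28): 31 + 28 = 59 days.
March 1–24, 2110: 24 days.
Residual: 96 days.
Total: 1192 days.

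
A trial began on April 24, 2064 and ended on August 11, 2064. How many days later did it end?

109

April 2064: 30 − 24 = 6 days remain.
Then May (31), June (30), July (31): 31 + 30 + 31 = 92 days.
August 1–11, 2064: 11 days.
Total: 6 + 92 + 11 = 109 days.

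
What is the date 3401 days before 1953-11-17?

1944-07-26

Count 3401 days before November 17, 1953:
Day-of-year of July 26, 1944: 208.
Day-of-year of November 17, 1953: 321.
1944 has 366 days, so 366 − 208 = 158 days remain in 1944.
Full years 1945–1952: 6 common + 2 leap = 6×365 + 2×366 = 2922 days.
Total: 158 + 2922 + 321 = 3401 days.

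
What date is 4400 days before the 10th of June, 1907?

the 23rd of May, 1895

Count 4400 days before June 10, 1907:
From May 23, 1895 to May 23, 1907: 12 years, of which 2 contain a Feb 29 — 10×365 + 2×366 = 4382 days.
(1900 is not a leap year (divisible by 100 but not 400).)
May 1907: 31 − 23 = 8 days remain.
June 1–10, 1907: 10 days.
Residual: 18 days.
Total: 4400 days.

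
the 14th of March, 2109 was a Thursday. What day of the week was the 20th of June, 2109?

March 2109: 31 − 14 = 17 days remain.
Then April (30), May (31): 30 + 31 = 61 days.
June 1–20, 2109: 20 days.
Total: 17 + 61 + 20 = 98 days.
98 is a multiple of 7, so the 20th of June, 2109 falls on the same weekday: Thursday.

Thursday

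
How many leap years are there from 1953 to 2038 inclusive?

Years divisible by 4: 1956, 1960, …, 2036 — 21 in all.
2000 is divisible by 400, so still leap.
No century exceptions apply. Count: 21.

21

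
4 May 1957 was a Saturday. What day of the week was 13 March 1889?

Wednesday

Count forward from the earlier date (March 13, 1889) to the later (May 4, 1957):
Day-of-year of March 13, 1889: 72.
Day-of-year of May 4, 1957: 124.
1889 has 365 days, so 365 − 72 = 293 days remain in 1889.
Full years 1890–1956: 51 common + 16 leap = 51×365 + 16×366 = 24471 days.
Total: 293 + 24471 + 124 = 24888 days.
24888 mod 7 = 3, so 3 days before Saturday is Wednesday.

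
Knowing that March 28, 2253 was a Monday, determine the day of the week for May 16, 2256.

March 28, 2253 → March 28, 2254: 365 days.
March 28, 2254 → March 28, 2255: 365 days.
March 28, 2255 → March 28, 2256: 366 days (2256 is a leap year).
March 2256: 31 − 28 = 3 days remain.
Then April (30): 30 days.
May 1–16, 2256: 16 days.
Residual: 49 days.
Total: 1145 days.
1145 mod 7 = 4, so 4 days after Monday is Friday.

Friday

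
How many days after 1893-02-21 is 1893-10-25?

February 1893: 28 − 21 = 7 days remain (1893 is not a leap year, so February has 28 days).
Then March (31), April (30), May (31), June (30), July (31), August (31), September (30): 31 + 30 + 31 + 30 + 31 + 31 + 30 = 214 days.
October 1–25, 1893: 25 days.
Total: 7 + 214 + 25 = 246 days.

246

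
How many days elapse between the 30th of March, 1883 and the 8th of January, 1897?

From March 30, 1883 to March 30, 1896: 13 years, of which 4 contain a Feb 29 — 9×365 + 4×366 = 4749 days.
March 1896: 31 − 30 = 1 day remains.
Then 9 full months totalling 275 days.
January 1–8, 1897: 8 days.
Residual: 284 days.
Total: 5033 days.

5033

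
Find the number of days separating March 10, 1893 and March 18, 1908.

From March 10, 1893 to March 10, 1908: 15 years, of which 3 contain a Feb 29 — 12×365 + 3×366 = 5478 days.
(1900 is not a leap year (divisible by 100 but not 400).)
Within March 1908: 18 − 10 = 8 days.
Total: 5486 days.

5486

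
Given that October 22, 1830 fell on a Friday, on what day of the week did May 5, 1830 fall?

Count forward from the earlier date (May 5, 1830) to the later (October 22, 1830):
May 1830: 31 − 5 = 26 days remain.
Then June (30), July (31), August (31), September (30): 30 + 31 + 31 + 30 = 122 days.
October 1–22, 1830: 22 days.
Total: 26 + 122 + 22 = 170 days.
170 mod 7 = 2, so 2 days before Friday is Wednesday.

Wednesday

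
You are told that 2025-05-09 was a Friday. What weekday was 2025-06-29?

Sunday

May 2025: 31 − 9 = 22 days remain.
June 1–29, 2025: 29 days.
Total: 22 + 29 = 51 days.
51 mod 7 = 2, so 2 days after Friday is Sunday.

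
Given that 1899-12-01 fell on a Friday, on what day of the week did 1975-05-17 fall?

Saturday

Day-of-year of December 1, 1899: 335.
Day-of-year of May 17, 1975: 137.
1899 has 365 days, so 365 − 335 = 30 days remain in 1899.
Full years 1900–1974: 57 common + 18 leap = 57×365 + 18×366 = 27393 days.
Total: 30 + 27393 + 137 = 27560 days.
27560 mod 7 = 1, so 1 day after Friday is Saturday.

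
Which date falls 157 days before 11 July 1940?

5 February 1940

Count 157 days before July 11, 1940:
February 1940: 29 − 5 = 24 days remain (1940 is a leap year, so February has 29 days).
Then March (31), April (30), May (31), June (30): 31 + 30 + 31 + 30 = 122 days.
July 1–11, 1940: 11 days.
Total: 24 + 122 + 11 = 157 days.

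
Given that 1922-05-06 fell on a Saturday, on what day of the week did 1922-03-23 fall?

Count forward from the earlier date (March 23, 1922) to the later (May 6, 1922):
March 1922: 31 − 23 = 8 days remain.
Then April (30): 30 days.
May 1–6, 1922: 6 days.
Total: 8 + 30 + 6 = 44 days.
44 mod 7 = 2, so 2 days before Saturday is Thursday.

Thursday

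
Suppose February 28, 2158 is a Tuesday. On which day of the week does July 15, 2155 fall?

Count forward from the earlier date (July 15, 2155) to the later (February 28, 2158):
July 15, 2155 → July 15, 2156: 366 days (2156 is a leap year).
July 15, 2156 → July 15, 2157: 365 days.
July 2157: 31 − 15 = 16 days remain.
Then August (31), September (30), October (31), November (30), December (31), January (31): 31 + 30 + 31 + 30 + 31 + 31 = 184 days.
February 1–28, 2158: 28 days (2158 is not a leap year).
Residual: 228 days.
Total: 959 days.
959 is a multiple of 7, so July 15, 2155 falls on the same weekday: Tuesday.

Tuesday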